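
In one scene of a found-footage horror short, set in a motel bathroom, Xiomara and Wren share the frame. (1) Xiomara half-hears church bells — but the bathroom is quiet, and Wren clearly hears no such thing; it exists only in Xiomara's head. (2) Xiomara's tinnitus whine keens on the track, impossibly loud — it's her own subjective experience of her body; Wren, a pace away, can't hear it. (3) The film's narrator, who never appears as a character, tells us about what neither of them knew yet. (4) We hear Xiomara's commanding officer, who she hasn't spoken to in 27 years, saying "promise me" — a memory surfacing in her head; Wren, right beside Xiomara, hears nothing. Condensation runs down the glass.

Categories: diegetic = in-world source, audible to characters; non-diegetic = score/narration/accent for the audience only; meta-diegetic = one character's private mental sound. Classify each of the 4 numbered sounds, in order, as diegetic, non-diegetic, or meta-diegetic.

meta-diegetic, meta-diegetic, non-diegetic, meta-diegetic

(1) is meta-diegetic: Xiomara alone 'hears' it — an imagined sound, not present in the space.
(2) is meta-diegetic: a subjective body sound — Xiomara's private perception, inaudible to Wren.
Sound (3): external voice-over — not a character, not heard by anyone in the scene, so non-diegetic.
(4) is meta-diegetic: a remembered line, private to Xiomara — not present in the room, not audible to Wren.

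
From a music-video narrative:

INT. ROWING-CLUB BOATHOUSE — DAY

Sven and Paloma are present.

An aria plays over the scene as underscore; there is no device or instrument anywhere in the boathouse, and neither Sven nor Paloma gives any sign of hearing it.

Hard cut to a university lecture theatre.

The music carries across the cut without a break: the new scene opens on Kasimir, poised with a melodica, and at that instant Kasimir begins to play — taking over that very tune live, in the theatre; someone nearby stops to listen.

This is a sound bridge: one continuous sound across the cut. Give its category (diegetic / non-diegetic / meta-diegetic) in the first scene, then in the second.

non-diegetic, diegetic

Scene one: there's no in-world source anywhere and no character hears it — underscore for the audience only → non-diegetic.
Scene two: from the moment Kasimir starts playing, the tune is being performed on a melodica inside the story world and another character hears it → diegetic.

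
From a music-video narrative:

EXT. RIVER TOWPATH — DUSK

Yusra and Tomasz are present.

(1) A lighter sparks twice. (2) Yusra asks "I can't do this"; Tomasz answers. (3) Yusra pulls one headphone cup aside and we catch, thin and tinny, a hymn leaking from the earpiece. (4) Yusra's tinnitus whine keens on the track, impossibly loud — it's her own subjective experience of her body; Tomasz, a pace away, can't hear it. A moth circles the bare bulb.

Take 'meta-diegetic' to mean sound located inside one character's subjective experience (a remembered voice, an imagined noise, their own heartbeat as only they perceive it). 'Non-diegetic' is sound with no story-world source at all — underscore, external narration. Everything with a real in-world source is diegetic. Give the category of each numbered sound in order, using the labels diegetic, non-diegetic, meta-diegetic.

diegetic, diegetic, diegetic, meta-diegetic

(1) an in-world source (a lighter); characters could hear it → diegetic.
Sound (2): on-screen dialogue — Yusra speaks and Tomasz is there to hear, so diegetic.
(3) is diegetic: the earpiece is a real device on Yusra's head — source music.
Sound (4): a subjective body sound — Yusra's private perception, inaudible to Tomasz, so meta-diegetic.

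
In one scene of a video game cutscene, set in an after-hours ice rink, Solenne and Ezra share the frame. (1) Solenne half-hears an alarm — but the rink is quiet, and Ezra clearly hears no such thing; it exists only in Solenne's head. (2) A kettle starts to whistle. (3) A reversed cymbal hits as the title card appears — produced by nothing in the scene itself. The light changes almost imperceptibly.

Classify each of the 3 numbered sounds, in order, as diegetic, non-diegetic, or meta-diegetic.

meta-diegetic, diegetic, non-diegetic

(1) subjective to Solenne: the rink is silent and Ezra hears nothing → meta-diegetic.
(2) an in-world source (a kettle); characters could hear it → diegetic.
(3) an editorial stinger — it belongs to the cut, not the story world → non-diegetic.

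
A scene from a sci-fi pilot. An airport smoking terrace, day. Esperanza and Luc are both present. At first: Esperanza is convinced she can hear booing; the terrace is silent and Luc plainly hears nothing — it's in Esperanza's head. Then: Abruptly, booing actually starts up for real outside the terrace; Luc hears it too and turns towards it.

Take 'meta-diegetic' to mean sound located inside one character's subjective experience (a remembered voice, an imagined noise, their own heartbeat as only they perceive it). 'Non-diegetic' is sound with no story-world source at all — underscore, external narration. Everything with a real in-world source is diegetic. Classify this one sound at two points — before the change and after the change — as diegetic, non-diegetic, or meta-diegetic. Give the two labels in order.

meta-diegetic, diegetic

Before the change: only Esperanza 'hears' it — imagined, in her mind → meta-diegetic.
After the change: now there's a real external source and Luc hears it too — in the story world → diegetic.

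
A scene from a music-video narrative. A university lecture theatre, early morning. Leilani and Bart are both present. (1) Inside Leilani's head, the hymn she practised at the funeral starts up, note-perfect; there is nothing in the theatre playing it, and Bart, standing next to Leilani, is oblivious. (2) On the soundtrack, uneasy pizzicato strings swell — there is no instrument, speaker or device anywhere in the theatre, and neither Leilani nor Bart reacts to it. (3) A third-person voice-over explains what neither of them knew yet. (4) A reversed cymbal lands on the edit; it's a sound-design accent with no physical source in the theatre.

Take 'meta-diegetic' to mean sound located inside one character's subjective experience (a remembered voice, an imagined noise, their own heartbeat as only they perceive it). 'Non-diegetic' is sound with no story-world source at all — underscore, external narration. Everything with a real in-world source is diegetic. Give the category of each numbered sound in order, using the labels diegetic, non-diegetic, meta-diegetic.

meta-diegetic, non-diegetic, non-diegetic, non-diegetic

Sound (1): remembered music, private to Leilani — Bart is oblivious because it isn't in the room, so meta-diegetic.
Sound (2): it has no source in the story world and no character can hear it — it's underscore, so non-diegetic.
Sound (3): commentary laid over the scene from outside the fiction, so non-diegetic.
Sound (4): nothing in the scene produces it; it's an accent added for the audience, so non-diegetic.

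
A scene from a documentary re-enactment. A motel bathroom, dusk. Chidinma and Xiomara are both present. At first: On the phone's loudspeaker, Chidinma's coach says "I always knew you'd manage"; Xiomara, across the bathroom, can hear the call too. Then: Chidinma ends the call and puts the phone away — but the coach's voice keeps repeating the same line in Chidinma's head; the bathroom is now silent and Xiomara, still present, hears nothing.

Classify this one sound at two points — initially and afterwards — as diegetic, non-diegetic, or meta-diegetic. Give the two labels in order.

Initially: the loudspeaker is an in-world source; both Chidinma and Xiomara hear the call → diegetic.
Afterwards: with the phone off, the voice continues only as Chidinma's private mental replay — Xiomara can't hear it → meta-diegetic.

diegetic, meta-diegetic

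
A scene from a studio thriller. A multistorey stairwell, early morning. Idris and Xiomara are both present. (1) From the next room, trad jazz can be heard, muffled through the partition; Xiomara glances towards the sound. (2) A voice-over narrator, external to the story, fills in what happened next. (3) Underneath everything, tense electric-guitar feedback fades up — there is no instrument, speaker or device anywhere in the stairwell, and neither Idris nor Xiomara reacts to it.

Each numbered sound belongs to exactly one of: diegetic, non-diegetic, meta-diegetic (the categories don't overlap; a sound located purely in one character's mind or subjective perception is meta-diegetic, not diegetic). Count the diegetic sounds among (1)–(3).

1

(1) off-screen diegetic: the source is out of frame but still in the story's space → diegetic.
Sound (2): external voice-over — not a character, not heard by anyone in the scene, so non-diegetic.
(3) is non-diegetic: it has no source in the story world and no character can hear it — it's underscore.
So 1 of the 3 is diegetic: (1).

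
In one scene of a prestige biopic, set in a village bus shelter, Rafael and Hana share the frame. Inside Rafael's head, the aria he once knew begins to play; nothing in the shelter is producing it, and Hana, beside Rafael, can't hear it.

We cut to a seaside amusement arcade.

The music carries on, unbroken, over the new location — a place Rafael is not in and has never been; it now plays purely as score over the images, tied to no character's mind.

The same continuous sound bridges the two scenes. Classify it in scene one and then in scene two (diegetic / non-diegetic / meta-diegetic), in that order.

Scene one: the music exists only inside Rafael's mind; Hana can't hear it → meta-diegetic.
Scene two: it's detached from Rafael entirely and plays over unrelated images with no in-world source — conventional underscore → non-diegetic.

meta-diegetic, non-diegetic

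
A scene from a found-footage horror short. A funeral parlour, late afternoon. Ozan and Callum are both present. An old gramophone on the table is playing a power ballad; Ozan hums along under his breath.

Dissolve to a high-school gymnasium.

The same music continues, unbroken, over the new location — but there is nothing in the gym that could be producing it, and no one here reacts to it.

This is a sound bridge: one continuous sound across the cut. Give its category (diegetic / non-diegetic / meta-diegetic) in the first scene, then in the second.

diegetic, non-diegetic

Scene one: an old gramophone is an on-screen source and Ozan reacts to it → diegetic.
Scene two: there is no source in the gym and no one hears it — it's now underscore → non-diegetic.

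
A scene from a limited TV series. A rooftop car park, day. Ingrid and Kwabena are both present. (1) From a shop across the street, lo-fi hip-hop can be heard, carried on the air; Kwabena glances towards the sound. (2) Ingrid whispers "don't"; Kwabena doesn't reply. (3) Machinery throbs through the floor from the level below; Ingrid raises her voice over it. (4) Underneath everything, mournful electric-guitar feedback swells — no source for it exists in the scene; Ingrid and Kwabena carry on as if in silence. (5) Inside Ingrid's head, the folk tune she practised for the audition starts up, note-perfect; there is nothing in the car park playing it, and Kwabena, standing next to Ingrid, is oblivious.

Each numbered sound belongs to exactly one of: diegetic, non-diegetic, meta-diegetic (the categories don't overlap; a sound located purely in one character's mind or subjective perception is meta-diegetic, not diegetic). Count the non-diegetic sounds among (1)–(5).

(1) the music has an off-screen but real-world source and a character hears it → diegetic.
(2) is diegetic: on-screen dialogue — Ingrid speaks and Kwabena is there to hear.
Sound (3): machinery is part of the location's real environment, so diegetic.
(4) is non-diegetic: score with no on-screen or off-screen source; it exists for the audience alone.
(5) it lives in Ingrid's subjectivity, not in the car park → meta-diegetic.
Non-diegetic: (4) — that's 1.

1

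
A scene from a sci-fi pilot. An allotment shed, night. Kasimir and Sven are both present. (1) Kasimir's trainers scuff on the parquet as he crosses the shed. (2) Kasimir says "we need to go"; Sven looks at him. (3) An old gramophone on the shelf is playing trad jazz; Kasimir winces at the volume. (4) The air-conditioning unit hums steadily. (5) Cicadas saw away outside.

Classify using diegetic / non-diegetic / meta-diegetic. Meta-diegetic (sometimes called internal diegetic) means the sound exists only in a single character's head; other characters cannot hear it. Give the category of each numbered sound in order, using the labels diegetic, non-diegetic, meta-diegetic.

diegetic, diegetic, diegetic, diegetic, diegetic

Sound (1): Kasimir's footsteps are produced in the story world, so diegetic.
(2) on-screen dialogue — Kasimir speaks and Sven is there to hear → diegetic.
(3) is diegetic: the music comes from an on-screen device that Kasimir responds to.
Sound (4): it's the actual ambient sound of the location, so diegetic.
Sound (5): cicadas is part of the location's real environment, so diegetic.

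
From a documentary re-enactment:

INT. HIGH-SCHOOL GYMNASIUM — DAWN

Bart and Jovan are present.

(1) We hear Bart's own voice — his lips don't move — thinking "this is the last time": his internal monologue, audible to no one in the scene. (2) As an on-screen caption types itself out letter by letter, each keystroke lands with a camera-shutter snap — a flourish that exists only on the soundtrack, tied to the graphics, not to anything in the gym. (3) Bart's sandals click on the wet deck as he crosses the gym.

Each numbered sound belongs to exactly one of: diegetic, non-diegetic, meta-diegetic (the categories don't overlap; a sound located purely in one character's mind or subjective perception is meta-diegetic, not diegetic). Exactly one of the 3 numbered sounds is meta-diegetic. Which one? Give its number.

1

Sound (1): Bart's thought-voice: a private mental sound no other character can hear, so meta-diegetic.
(2) sound married to a title/caption — outside the diegesis by definition → non-diegetic.
Sound (3): a character's body making contact with the set — an in-world sound, so diegetic.
Only (1) is meta-diegetic.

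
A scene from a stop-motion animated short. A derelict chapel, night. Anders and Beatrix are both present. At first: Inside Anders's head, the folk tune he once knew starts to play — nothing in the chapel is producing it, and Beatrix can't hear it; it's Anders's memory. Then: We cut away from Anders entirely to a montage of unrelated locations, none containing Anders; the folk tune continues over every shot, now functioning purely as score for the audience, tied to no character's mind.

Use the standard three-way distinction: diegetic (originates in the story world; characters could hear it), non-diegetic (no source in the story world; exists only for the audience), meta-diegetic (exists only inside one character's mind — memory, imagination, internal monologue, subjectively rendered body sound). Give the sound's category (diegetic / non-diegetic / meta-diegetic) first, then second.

meta-diegetic, non-diegetic

First: the music lives inside Anders's mind alone; Beatrix can't hear it → meta-diegetic.
Second: once it plays over shots Anders isn't in, detached from any character's subjectivity, it's conventional underscore → non-diegetic.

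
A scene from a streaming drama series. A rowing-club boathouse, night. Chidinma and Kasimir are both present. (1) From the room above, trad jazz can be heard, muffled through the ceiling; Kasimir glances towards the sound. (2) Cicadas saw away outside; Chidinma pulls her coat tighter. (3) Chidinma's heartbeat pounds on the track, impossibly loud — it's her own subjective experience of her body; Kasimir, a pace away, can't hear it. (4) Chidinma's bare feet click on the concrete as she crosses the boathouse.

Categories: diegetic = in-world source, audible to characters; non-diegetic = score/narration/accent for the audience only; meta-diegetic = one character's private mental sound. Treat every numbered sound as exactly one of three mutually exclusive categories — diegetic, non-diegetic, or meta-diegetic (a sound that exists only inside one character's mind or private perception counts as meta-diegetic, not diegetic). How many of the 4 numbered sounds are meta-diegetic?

(1) is diegetic: off-screen diegetic: the source is out of frame but still in the story's space.
(2) is diegetic: ambient/room sound belonging to the story's physical space.
(3) it's Chidinma's internal bodily sensation rendered as sound; only Chidinma 'hears' it → meta-diegetic.
(4) is diegetic: a character's body making contact with the set — an in-world sound.
So 1 of the 4 is meta-diegetic: (3).

1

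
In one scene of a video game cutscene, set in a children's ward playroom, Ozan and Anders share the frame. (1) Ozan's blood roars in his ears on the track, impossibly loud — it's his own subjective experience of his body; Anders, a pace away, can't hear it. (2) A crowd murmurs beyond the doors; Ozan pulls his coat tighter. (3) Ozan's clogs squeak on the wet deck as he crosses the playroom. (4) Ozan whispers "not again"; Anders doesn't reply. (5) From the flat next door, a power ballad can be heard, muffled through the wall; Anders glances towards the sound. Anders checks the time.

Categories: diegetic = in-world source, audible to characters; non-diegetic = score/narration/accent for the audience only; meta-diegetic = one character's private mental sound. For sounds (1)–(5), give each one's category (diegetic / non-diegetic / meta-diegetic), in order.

meta-diegetic, diegetic, diegetic, diegetic, diegetic

(1) is meta-diegetic: point-of-audition from inside Ozan's body; not a sound in the room.
(2) a crowd is part of the location's real environment → diegetic.
(3) it's the physical sound of Ozan moving in the space → diegetic.
Sound (4): on-screen dialogue — Ozan speaks and Anders is there to hear, so diegetic.
(5) it's coming from the flat next door — a location within the story world — and Anders reacts → diegetic.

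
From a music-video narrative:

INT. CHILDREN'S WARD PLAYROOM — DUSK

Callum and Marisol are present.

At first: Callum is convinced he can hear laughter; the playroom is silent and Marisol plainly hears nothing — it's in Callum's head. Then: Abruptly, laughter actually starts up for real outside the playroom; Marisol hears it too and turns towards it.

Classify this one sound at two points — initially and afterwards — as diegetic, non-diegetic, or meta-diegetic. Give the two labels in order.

Initially: only Callum 'hears' it — imagined, in his mind → meta-diegetic.
Afterwards: now there's a real external source and Marisol hears it too — in the story world → diegetic.

meta-diegetic, diegetic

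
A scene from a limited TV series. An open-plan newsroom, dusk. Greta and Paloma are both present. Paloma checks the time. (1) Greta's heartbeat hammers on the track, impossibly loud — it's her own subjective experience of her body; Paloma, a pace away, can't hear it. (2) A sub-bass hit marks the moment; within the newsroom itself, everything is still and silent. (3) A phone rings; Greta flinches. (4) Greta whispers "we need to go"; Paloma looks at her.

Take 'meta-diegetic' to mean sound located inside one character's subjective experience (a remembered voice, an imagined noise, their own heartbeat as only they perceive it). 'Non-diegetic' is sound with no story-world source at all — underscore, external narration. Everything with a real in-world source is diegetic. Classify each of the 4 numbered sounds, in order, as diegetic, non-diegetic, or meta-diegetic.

(1) is meta-diegetic: a subjective body sound — Greta's private perception, inaudible to Paloma.
(2) is non-diegetic: an editorial stinger — it belongs to the cut, not the story world.
(3) the sound comes from a phone physically present in the location → diegetic.
(4) on-screen dialogue — Greta speaks and Paloma is there to hear → diegetic.

meta-diegetic, non-diegetic, diegetic, diegetic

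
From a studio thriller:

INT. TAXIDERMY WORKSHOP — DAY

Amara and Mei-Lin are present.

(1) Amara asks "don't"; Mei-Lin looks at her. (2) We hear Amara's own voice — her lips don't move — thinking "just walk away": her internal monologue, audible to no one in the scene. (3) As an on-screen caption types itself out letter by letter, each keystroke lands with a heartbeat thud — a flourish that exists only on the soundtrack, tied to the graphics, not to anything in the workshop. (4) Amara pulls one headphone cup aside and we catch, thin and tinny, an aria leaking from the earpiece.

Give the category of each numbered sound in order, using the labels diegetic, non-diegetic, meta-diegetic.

diegetic, meta-diegetic, non-diegetic, diegetic

Sound (1): Amara is a character speaking aloud in the scene, so diegetic.
Sound (2): internal monologue — inside Amara's mind, not spoken into the scene, so meta-diegetic.
(3) it accompanies on-screen graphics, not anything inside the story world → non-diegetic.
(4) it's leaking from a physical pair of headphones in the scene → diegetic.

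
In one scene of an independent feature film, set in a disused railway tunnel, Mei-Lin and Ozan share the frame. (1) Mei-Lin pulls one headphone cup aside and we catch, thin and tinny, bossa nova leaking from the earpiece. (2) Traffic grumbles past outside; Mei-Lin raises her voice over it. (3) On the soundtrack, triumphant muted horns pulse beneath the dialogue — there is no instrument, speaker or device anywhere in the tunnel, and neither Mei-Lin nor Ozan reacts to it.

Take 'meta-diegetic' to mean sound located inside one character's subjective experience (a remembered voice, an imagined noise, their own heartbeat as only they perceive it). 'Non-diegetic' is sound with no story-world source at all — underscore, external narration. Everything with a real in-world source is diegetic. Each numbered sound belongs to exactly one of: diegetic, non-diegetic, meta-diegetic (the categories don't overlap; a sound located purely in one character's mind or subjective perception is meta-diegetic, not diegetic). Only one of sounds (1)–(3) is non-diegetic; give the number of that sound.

(1) it's leaking from a physical pair of headphones in the scene → diegetic.
(2) is diegetic: ambient/room sound belonging to the story's physical space.
(3) is non-diegetic: it has no source in the story world and no character can hear it — it's underscore.
Only (3) is non-diegetic.

3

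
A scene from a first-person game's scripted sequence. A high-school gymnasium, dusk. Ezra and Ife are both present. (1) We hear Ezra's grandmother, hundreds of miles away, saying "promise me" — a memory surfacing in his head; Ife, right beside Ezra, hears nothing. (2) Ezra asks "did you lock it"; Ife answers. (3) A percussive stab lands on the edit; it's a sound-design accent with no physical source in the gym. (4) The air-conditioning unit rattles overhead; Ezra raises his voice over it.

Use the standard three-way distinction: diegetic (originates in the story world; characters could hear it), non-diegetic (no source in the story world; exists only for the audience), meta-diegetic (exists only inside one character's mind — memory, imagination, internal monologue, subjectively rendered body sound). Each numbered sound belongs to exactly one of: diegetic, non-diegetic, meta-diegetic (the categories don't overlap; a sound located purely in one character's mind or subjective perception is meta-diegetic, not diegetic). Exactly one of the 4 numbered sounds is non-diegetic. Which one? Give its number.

3

Sound (1): a remembered line, private to Ezra — not present in the room, not audible to Ife, so meta-diegetic.
Sound (2): Ezra is a character speaking aloud in the scene, so diegetic.
Sound (3): an editorial stinger — it belongs to the cut, not the story world, so non-diegetic.
(4) is diegetic: the air-conditioning unit is part of the location's real environment.
Only (3) is non-diegetic.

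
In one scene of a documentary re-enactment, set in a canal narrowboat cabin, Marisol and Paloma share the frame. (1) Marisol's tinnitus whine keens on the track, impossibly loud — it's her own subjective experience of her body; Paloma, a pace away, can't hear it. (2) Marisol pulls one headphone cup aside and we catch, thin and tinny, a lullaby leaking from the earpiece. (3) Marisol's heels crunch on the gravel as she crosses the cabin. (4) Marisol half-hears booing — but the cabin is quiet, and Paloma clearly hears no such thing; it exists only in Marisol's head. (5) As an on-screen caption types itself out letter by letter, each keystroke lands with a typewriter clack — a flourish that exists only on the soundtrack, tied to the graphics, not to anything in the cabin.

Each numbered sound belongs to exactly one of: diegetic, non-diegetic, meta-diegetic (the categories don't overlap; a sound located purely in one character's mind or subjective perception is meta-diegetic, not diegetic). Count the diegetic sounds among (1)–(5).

Sound (1): point-of-audition from inside Marisol's body; not a sound in the room, so meta-diegetic.
Sound (2): the headphones are an on-screen source, so diegetic.
(3) a character's body making contact with the set — an in-world sound → diegetic.
Sound (4): the sound is imagined by Marisol; nothing in the story world is producing it and Paloma can't hear it, so meta-diegetic.
(5) is non-diegetic: sound married to a title/caption — outside the diegesis by definition.
So 2 of the 5 are diegetic: (2), (3).

2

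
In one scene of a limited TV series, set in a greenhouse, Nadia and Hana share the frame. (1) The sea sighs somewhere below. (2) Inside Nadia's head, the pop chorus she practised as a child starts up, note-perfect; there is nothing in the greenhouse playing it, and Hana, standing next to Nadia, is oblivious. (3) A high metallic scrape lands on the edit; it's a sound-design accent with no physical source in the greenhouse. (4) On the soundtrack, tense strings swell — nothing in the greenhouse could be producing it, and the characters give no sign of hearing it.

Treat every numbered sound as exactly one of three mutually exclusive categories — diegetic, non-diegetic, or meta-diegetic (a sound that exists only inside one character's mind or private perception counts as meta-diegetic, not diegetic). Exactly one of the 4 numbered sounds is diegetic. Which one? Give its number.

Sound (1): it's the actual ambient sound of the location, so diegetic.
(2) the music is a memory playing inside Nadia's mind alone; no real-world source, Hana can't hear it → meta-diegetic.
(3) is non-diegetic: nothing in the scene produces it; it's an accent added for the audience.
Sound (4): nothing in the greenhouse produces it and the characters don't hear it — pure soundtrack, so non-diegetic.
Only (1) is diegetic.

1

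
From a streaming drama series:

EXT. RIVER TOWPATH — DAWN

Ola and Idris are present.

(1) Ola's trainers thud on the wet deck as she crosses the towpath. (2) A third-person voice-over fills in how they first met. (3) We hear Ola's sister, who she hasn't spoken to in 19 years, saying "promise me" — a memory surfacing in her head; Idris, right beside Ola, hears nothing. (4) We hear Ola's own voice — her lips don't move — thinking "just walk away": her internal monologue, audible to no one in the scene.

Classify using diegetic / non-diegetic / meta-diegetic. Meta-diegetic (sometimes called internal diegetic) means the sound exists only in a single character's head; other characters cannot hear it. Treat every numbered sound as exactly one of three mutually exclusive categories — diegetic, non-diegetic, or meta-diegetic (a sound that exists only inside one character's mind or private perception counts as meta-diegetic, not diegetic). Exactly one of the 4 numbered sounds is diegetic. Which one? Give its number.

1

(1) is diegetic: it's the physical sound of Ola moving in the space.
Sound (2): commentary laid over the scene from outside the fiction, so non-diegetic.
(3) is meta-diegetic: the voice is a memory playing only inside Ola's mind; Idris can't hear it.
(4) is meta-diegetic: Ola's thought-voice: a private mental sound no other character can hear.
Only (1) is diegetic.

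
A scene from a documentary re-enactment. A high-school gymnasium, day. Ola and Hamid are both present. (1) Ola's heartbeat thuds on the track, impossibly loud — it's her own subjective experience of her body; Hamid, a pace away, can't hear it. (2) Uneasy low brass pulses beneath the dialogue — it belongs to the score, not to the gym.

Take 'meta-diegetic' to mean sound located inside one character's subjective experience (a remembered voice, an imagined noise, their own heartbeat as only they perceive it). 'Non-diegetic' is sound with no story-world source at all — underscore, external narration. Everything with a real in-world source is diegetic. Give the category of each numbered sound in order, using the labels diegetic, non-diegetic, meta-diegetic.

meta-diegetic, non-diegetic

(1) point-of-audition from inside Ola's body; not a sound in the room → meta-diegetic.
(2) is non-diegetic: it has no source in the story world and no character can hear it — it's underscore.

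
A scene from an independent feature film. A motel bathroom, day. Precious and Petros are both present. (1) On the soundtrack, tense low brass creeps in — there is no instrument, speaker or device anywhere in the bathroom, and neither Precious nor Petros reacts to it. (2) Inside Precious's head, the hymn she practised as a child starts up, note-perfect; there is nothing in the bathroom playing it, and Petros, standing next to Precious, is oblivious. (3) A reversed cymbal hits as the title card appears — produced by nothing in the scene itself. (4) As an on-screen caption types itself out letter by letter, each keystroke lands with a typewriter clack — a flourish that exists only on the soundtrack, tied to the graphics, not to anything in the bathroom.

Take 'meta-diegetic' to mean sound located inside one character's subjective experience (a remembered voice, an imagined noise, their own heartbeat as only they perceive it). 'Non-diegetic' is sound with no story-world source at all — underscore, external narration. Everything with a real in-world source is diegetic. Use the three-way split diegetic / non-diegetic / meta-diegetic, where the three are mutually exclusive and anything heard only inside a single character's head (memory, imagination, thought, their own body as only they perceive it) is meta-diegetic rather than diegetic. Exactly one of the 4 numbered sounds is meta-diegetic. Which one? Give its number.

2

(1) is non-diegetic: score with no on-screen or off-screen source; it exists for the audience alone.
(2) it lives in Precious's subjectivity, not in the bathroom → meta-diegetic.
Sound (3): an editorial stinger — it belongs to the cut, not the story world, so non-diegetic.
(4) the caption isn't part of the story world, so neither is the sound tied to it → non-diegetic.
Only (2) is meta-diegetic.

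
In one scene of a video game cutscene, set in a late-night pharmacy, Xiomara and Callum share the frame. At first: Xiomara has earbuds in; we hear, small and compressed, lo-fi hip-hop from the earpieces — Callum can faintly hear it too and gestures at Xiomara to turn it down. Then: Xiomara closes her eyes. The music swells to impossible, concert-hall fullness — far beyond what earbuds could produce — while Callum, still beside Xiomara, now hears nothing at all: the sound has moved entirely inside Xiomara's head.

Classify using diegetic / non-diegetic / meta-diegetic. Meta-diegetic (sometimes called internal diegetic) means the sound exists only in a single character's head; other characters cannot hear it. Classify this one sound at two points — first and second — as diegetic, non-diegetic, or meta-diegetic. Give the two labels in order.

diegetic, meta-diegetic

First: the earbuds are a physical source both characters can hear → diegetic.
Second: the music now exists only as Xiomara's subjective experience; Callum can no longer hear it → meta-diegetic.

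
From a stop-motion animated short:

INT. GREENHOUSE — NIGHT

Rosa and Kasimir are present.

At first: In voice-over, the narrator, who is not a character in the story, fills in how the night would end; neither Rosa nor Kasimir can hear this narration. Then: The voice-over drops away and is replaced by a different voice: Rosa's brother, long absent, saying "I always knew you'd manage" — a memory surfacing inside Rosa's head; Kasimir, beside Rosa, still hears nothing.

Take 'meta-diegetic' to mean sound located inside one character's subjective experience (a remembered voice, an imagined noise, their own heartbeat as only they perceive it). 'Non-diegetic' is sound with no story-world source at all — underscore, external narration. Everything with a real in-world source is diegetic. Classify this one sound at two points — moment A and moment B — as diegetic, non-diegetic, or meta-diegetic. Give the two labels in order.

non-diegetic, meta-diegetic

Moment A: the external narrator addresses only the audience — outside the story world → non-diegetic.
Moment B: the replacement voice is a memory inside Rosa's mind specifically → meta-diegetic.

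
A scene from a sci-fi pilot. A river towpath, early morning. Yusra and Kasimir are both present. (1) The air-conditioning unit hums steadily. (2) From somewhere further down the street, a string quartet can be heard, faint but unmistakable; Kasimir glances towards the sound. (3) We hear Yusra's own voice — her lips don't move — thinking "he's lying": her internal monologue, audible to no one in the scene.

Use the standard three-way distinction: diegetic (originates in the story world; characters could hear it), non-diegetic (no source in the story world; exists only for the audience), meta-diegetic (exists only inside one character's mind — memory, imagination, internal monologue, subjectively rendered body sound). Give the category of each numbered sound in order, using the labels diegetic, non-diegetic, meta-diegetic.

Sound (1): the air-conditioning unit is part of the location's real environment, so diegetic.
(2) it's coming from somewhere further down the street — a location within the story world — and Kasimir reacts → diegetic.
(3) it's Yusra's unspoken thought, heard only by the audience via her subjectivity → meta-diegetic.

diegetic, diegetic, meta-diegetic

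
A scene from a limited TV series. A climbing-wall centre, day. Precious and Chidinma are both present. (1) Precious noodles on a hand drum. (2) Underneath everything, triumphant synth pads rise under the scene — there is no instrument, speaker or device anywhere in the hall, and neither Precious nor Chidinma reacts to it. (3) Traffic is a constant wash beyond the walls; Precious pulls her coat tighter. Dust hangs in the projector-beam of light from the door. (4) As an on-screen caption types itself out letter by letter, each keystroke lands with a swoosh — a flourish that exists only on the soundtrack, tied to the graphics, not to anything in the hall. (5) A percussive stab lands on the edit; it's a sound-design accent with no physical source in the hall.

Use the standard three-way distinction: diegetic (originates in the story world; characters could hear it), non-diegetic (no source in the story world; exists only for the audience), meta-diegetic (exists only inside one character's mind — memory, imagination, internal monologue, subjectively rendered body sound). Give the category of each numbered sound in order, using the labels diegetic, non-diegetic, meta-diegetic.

diegetic, non-diegetic, diegetic, non-diegetic, non-diegetic

Sound (1): a character is playing a hand drum on screen, so diegetic.
(2) is non-diegetic: score with no on-screen or off-screen source; it exists for the audience alone.
Sound (3): ambient/room sound belonging to the story's physical space, so diegetic.
(4) is non-diegetic: the caption isn't part of the story world, so neither is the sound tied to it.
(5) nothing in the scene produces it; it's an accent added for the audience → non-diegetic.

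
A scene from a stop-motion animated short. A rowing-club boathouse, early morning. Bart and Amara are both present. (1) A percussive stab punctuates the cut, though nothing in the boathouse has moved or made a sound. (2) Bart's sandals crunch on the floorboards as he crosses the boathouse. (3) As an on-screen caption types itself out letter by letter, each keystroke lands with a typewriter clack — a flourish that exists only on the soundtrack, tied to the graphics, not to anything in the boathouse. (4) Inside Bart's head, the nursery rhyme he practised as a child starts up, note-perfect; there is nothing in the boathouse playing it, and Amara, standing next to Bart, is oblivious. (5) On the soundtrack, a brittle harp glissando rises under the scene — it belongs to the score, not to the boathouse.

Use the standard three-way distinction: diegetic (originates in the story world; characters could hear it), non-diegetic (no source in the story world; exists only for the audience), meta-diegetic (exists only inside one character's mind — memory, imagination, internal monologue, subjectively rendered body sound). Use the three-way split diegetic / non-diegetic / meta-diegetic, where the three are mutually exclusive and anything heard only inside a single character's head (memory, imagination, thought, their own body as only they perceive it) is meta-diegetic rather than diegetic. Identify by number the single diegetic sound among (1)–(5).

2

(1) is non-diegetic: it's a sound-design accent with no in-world source; no one in the scene can hear it.
Sound (2): a character's body making contact with the set — an in-world sound, so diegetic.
Sound (3): it accompanies on-screen graphics, not anything inside the story world, so non-diegetic.
Sound (4): remembered music, private to Bart — Amara is oblivious because it isn't in the room, so meta-diegetic.
(5) it has no source in the story world and no character can hear it — it's underscore → non-diegetic.
Only (2) is diegetic.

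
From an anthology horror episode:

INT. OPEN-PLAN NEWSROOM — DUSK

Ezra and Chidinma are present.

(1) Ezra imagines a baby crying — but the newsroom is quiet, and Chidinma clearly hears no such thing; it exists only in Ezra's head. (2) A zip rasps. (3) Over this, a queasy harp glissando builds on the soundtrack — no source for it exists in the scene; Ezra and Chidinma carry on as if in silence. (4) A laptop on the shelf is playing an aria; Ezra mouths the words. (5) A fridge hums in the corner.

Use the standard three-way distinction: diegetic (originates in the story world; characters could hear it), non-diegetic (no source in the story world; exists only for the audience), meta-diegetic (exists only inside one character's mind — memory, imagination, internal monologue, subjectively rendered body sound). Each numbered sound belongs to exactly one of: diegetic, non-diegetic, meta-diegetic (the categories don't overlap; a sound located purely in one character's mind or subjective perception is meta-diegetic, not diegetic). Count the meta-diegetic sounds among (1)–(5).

1

(1) is meta-diegetic: Ezra alone 'hears' it — an imagined sound, not present in the space.
(2) the sound comes from a zip physically present in the location → diegetic.
Sound (3): score with no on-screen or off-screen source; it exists for the audience alone, so non-diegetic.
(4) is diegetic: the music comes from an on-screen device that Ezra responds to.
(5) is diegetic: a fridge is part of the location's real environment.
Meta-diegetic: (1) — that's 1.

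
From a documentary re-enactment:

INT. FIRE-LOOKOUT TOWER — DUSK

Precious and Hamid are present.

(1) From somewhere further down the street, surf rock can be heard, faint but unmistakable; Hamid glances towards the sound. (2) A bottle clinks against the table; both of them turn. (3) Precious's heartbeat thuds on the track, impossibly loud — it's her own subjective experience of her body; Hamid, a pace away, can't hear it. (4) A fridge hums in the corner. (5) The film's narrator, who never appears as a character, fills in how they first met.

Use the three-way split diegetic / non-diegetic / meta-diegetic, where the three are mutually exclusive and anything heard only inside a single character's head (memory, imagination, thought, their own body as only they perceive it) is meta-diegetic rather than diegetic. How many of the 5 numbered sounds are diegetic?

Sound (1): the music has an off-screen but real-world source and a character hears it, so diegetic.
Sound (2): the sound comes from a bottle physically present in the location, so diegetic.
Sound (3): it's Precious's internal bodily sensation rendered as sound; only Precious 'hears' it, so meta-diegetic.
(4) a fridge is part of the location's real environment → diegetic.
(5) is non-diegetic: the narrator exists outside the story world, addressing only the audience.
Diegetic: (1), (2), (4) — that's 3.

3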